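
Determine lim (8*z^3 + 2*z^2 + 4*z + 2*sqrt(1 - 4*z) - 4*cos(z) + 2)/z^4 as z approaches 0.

Substitution gives 0/0; apply L'Hôpital's rule 4 times.
After differentiating numerator and denominator 4 times the quotient is (-4*cos(z) - 480/(1 - 4*z)^(7/2))/(24); at z = 0 this is -121/6.

-121/6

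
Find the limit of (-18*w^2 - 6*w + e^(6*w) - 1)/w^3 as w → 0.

Direct substitution gives 0/0.
Apply L'Hôpital: lim (-36*w + 6*e^(6*w) - 6)/(3*w^2), still 0/0.
Apply L'Hôpital: lim (36*e^(6*w) - 36)/(6*w), still 0/0.
After 3 applications of L'Hôpital's rule the quotient is (216*e^(6*w))/(6); substituting w = 0 gives 36.

36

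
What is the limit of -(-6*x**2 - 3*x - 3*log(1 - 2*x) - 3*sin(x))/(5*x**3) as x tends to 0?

-17/10

Substitution gives 0/0 (the numerator vanishes to order 3).
Expand each term to order x^3: the coefficient of x^3 in -3·ln(1 - 2x) is 8 and in -3·sin(x) is 1/2.
Lower-order terms cancel with the polynomial part, so the numerator is (17/2)·x^3 + o(x^3), and the limit is (17/2)/(-5) = -17/10.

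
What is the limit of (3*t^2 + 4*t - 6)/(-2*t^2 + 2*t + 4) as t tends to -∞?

-3/2

Numerator and denominator both have degree 2.
Dividing every term by t^2, all lower-order terms vanish and the limit is the ratio of leading coefficients, 3/(-2) = -3/2.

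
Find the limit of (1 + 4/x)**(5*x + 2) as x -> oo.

e^(20)

Let L be the limit and take ln: ln L = lim (5x + 2)·ln(1 + 4/x) = lim (5x + 2)·(4/x + O(1/x²)) = 20.
Hence L = e^(20).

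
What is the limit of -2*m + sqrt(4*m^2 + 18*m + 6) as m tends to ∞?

An ∞ − ∞ form. Rationalising with the conjugate, the difference becomes (18m + 6) / (√(4*m^2 + 18*m + 6) + 2m).
For large m the denominator behaves like 2·2m, so the quotient tends to 18/4 = 9/2.

9/2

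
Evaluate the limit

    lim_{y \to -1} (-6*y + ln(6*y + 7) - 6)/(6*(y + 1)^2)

Direct substitution gives 0/0.
Apply L'Hôpital: lim (-6 + 6/(6*y + 7))/(12*y + 12), still 0/0.
After 2 applications of L'Hôpital's rule the quotient is (-36/(6*y + 7)^2)/(12); substituting y = -1 gives -3.

-3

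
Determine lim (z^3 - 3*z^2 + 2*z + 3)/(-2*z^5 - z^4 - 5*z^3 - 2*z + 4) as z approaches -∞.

The denominator has degree 5 and the numerator degree 3. Dividing numerator and denominator by z^5 sends every term to 0 except the leading denominator term, so the limit is 0.

0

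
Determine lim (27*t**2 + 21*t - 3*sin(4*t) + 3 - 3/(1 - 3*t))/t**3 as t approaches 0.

Substitution gives 0/0 (the numerator vanishes to order 3).
Expand each term to order t^3: the coefficient of t^3 in -3·sin(4t) is 32 and in -3·1/(1 - 3t) is -81.
Lower-order terms cancel with the polynomial part, so the numerator is (-49)·t^3 + o(t^3), and the limit is (-49)/(1) = -49.

-49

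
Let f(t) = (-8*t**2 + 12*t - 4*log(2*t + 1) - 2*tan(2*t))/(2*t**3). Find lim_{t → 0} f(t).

-8

Substitution gives 0/0 (the numerator vanishes to order 3).
Expand each term to order t^3: the coefficient of t^3 in -4·ln(1 + 2t) is -32/3 and in -2·tan(2t) is -16/3.
Lower-order terms cancel with the polynomial part, so the numerator is (-16)·t^3 + o(t^3), and the limit is (-16)/(2) = -8.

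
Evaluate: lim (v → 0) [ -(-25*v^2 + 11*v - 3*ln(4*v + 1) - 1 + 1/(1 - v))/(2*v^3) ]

Substitution gives 0/0 (the numerator vanishes to order 3).
Expand each term to order v^3: the coefficient of v^3 in 1/(1 - v) is 1 and in -3·ln(1 + 4v) is -64.
Lower-order terms cancel with the polynomial part, so the numerator is (-63)·v^3 + o(v^3), and the limit is (-63)/(-2) = 63/2.

63/2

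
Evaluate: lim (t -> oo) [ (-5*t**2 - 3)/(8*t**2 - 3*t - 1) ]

Numerator and denominator both have degree 2.
Dividing every term by t^2, all lower-order terms vanish and the limit is the ratio of leading coefficients, -5/(8) = -5/8.

-5/8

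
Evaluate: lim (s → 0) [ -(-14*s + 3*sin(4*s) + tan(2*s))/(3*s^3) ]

88/9

Substitution gives 0/0; apply L'Hôpital's rule 3 times.
After differentiating numerator and denominator 3 times the quotient is (-192*cos(4*s) + 48*tan(2*s)^4 + 64*tan(2*s)^2 + 16)/(-18); at s = 0 this is 88/9.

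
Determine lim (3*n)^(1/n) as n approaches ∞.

1

Base → ∞ and exponent → 0: an ∞^0 form.
Take logs: (1/n)·ln(3·n^1) = (ln 3 + 1·ln n)/n → 0.
So the limit is e^0 = 1.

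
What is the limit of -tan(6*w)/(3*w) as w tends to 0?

Substitution gives 0/0.
Since tan(u)/u → 1 as u → 0, tan(6w)/(6w) → 1 and the limit is 6/(-3) = -2.

-2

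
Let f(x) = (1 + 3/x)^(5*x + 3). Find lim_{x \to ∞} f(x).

e^(15)

The base → 1 and the exponent → ∞: a 1^∞ form.
Take logarithms: (5x + 3)·ln(1 + 3/x). Since ln(1+u) ~ u for small u, this behaves like (5x)·(3/x) → 15.
So the limit is e^(15).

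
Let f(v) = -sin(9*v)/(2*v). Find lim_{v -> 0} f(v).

Substitution gives 0/0.
Write it as (9/(-2))·sin(9v)/(9v); since sin(u)/u → 1, the limit is -9/2.

-9/2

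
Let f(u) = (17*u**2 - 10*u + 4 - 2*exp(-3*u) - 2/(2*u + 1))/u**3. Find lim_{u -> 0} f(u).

25

Substitution gives 0/0; apply L'Hôpital's rule 3 times.
After differentiating numerator and denominator 3 times the quotient is (54*e^(-3*u) + 96/(2*u + 1)^4)/(6); at u = 0 this is 25.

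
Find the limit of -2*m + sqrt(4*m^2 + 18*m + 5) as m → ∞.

This has the form ∞ − ∞. Multiply and divide by the conjugate √(4*m^2 + 18*m + 5) + 2m.
That gives (18m + 5) / (√(4*m^2 + 18*m + 5) + 2m).
Divide numerator and denominator by m: the limit is 18/(2·2) = 9/2.

9/2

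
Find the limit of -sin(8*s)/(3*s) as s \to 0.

Substitution gives 0/0.
Write it as (8/(-3))·sin(8s)/(8s); since sin(u)/u → 1, the limit is -8/3.

-8/3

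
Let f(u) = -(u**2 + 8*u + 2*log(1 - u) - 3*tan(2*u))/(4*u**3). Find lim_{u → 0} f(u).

Substitution gives 0/0; apply L'Hôpital's rule 3 times.
After differentiating numerator and denominator 3 times the quotient is (-96*tan(2*u)^2/cos(2*u)^2 - 48/cos(2*u)^4 + 4/(u - 1)^3)/(-24); at u = 0 this is 13/6.

13/6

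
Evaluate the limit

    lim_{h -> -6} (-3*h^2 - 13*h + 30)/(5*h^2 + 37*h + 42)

Direct substitution gives 0/0, so factor. Both numerator and denominator have (h + 6) as a factor.
After cancelling, the expression reduces to (5 - 3*h)/(5*h + 7).
Substituting h = -6 gives -1.

-1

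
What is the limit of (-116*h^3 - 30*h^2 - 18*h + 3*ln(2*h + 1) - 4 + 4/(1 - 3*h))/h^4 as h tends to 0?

Substitution gives 0/0; apply L'Hôpital's rule 4 times.
After differentiating numerator and denominator 4 times the quotient is (-7776/(3*h - 1)^5 - 288/(2*h + 1)^4)/(24); at h = 0 this is 312.

312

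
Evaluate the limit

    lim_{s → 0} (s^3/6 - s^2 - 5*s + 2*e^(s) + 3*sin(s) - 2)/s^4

1/12

Substitution gives 0/0; apply L'Hôpital's rule 4 times.
After differentiating numerator and denominator 4 times the quotient is (2*e^(s) + 3*sin(s))/(24); at s = 0 this is 1/12.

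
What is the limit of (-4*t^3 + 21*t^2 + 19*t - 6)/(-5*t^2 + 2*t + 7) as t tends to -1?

-35/12

Direct substitution gives 0/0, so factor. Both numerator and denominator have (t + 1) as a factor.
After cancelling, the expression reduces to (-4*t^2 + 25*t - 6)/(7 - 5*t).
Substituting t = -1 gives -35/12.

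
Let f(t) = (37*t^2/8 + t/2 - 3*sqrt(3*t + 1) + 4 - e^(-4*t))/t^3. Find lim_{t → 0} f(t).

269/48

Substitution gives 0/0 (the numerator vanishes to order 3).
Expand each term to order t^3: the coefficient of t^3 in −e^(-4t) is 32/3 and in -3·√(1 + 3t) is -81/16.
Lower-order terms cancel with the polynomial part, so the numerator is (269/48)·t^3 + o(t^3), and the limit is (269/48)/(1) = 269/48.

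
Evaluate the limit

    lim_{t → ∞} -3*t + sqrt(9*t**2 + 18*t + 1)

This has the form ∞ − ∞. Multiply and divide by the conjugate √(9*t^2 + 18*t + 1) + 3t.
That gives (18t + 1) / (√(9*t^2 + 18*t + 1) + 3t).
Divide numerator and denominator by t: the limit is 18/(2·3) = 3.

3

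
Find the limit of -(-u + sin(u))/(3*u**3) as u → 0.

1/18

Direct substitution gives 0/0.
Apply L'Hôpital: lim (cos(u) - 1)/(-9*u^2), still 0/0.
Apply L'Hôpital: lim (-sin(u))/(-18*u), still 0/0.
After 3 applications of L'Hôpital's rule the quotient is (-cos(u))/(-18); substituting u = 0 gives 1/18.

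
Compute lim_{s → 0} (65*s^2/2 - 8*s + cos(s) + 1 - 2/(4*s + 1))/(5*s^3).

128/5

Substitution gives 0/0 (the numerator vanishes to order 3).
Expand each term to order s^3: the coefficient of s^3 in cos(s) is 0 and in -2·1/(1 + 4s) is 128.
Lower-order terms cancel with the polynomial part, so the numerator is (128)·s^3 + o(s^3), and the limit is (128)/(5) = 128/5.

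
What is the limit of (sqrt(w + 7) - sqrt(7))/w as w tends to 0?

A 0/0 form; rationalise with √(7 + w) + √7. This collapses the numerator to w, leaving 1/(√(7 + w) + √7) → 1/(2√7) = √(7)/14.

√(7)/14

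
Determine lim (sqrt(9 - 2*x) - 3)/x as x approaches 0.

-1/3

Substitution gives 0/0. Multiply numerator and denominator by the conjugate √(9 - 2x) + √9.
The numerator becomes (9 - 2x) − 9 = -2x, so the expression simplifies to -2/(√(9 - 2x) + √9).
Letting x → 0 gives -2/(2√9) = -1/3.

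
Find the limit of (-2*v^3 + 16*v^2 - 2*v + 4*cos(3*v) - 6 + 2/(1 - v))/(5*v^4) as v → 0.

31/10

Substitution gives 0/0; apply L'Hôpital's rule 4 times.
After differentiating numerator and denominator 4 times the quotient is (324*cos(3*v) - 48/(v - 1)^5)/(120); at v = 0 this is 31/10.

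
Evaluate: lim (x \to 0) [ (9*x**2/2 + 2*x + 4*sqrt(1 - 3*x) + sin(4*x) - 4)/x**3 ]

-209/12

Substitution gives 0/0 (the numerator vanishes to order 3).
Expand each term to order x^3: the coefficient of x^3 in 4·√(1 - 3x) is -27/4 and in sin(4x) is -32/3.
Lower-order terms cancel with the polynomial part, so the numerator is (-209/12)·x^3 + o(x^3), and the limit is (-209/12)/(1) = -209/12.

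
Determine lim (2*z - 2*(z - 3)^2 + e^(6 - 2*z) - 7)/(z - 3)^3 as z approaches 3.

-4/3

Direct substitution gives 0/0.
Apply L'Hôpital: lim (-4*z - 2*e^(6 - 2*z) + 14)/(3*(z - 3)^2), still 0/0.
Apply L'Hôpital: lim (4*e^(6 - 2*z) - 4)/(6*z - 18), still 0/0.
After 3 applications of L'Hôpital's rule the quotient is (-8*e^(6 - 2*z))/(6); substituting z = 3 gives -4/3.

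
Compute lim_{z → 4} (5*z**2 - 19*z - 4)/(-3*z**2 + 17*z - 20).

Direct substitution gives 0/0, so factor. Both numerator and denominator have (z - 4) as a factor.
After cancelling, the expression reduces to (5*z + 1)/(5 - 3*z).
Substituting z = 4 gives -3.

-3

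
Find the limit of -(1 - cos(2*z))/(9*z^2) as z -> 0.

-2/9

Substitution gives 0/0.
Use (1 − cos u)/u² → 1/2 with u = 2z: the limit is 2²/(2·(-9)) = -2/9.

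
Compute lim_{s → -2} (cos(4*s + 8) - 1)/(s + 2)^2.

-8

Direct substitution gives 0/0.
Apply L'Hôpital: lim (-4*sin(4*s + 8))/(2*s + 4), still 0/0.
After 2 applications of L'Hôpital's rule the quotient is (-16*cos(4*s + 8))/(2); substituting s = -2 gives -8.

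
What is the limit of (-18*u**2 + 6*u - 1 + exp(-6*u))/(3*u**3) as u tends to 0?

Direct substitution gives 0/0.
Apply L'Hôpital: lim (-36*u + 6 - 6*e^(-6*u))/(9*u^2), still 0/0.
Apply L'Hôpital: lim (-36 + 36*e^(-6*u))/(18*u), still 0/0.
After 3 applications of L'Hôpital's rule the quotient is (-216*e^(-6*u))/(18); substituting u = 0 gives -12.

-12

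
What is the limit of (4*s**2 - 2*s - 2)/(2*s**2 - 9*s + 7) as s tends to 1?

-6/5

Direct substitution gives 0/0, so factor. Both numerator and denominator have (s - 1) as a factor.
After cancelling, the expression reduces to (4*s + 2)/(2*s - 7).
Substituting s = 1 gives -6/5.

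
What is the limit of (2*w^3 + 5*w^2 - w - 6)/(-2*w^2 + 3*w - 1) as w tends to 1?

-15

Direct substitution gives 0/0, so factor. Both numerator and denominator have (w - 1) as a factor.
After cancelling, the expression reduces to (2*w^2 + 7*w + 6)/(1 - 2*w).
Substituting w = 1 gives -15.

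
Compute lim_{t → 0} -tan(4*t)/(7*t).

-4/7

Substitution gives 0/0.
Since tan(u)/u → 1 as u → 0, tan(4t)/(4t) → 1 and the limit is 4/(-7) = -4/7.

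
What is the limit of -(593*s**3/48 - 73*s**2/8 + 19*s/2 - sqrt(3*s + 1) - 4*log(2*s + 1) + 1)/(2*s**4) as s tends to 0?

-2453/256

Substitution gives 0/0 (the numerator vanishes to order 4).
Expand each term to order s^4: the coefficient of s^4 in -4·ln(1 + 2s) is 16 and in −√(1 + 3s) is 405/128.
Lower-order terms cancel with the polynomial part, so the numerator is (2453/128)·s^4 + o(s^4), and the limit is (2453/128)/(-2) = -2453/256.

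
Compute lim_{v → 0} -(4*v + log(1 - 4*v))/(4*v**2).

Direct substitution gives 0/0.
Apply L'Hôpital: lim (4 - 4/(1 - 4*v))/(-8*v), still 0/0.
After 2 applications of L'Hôpital's rule the quotient is (-16/(1 - 4*v)^2)/(-8); substituting v = 0 gives 2.

2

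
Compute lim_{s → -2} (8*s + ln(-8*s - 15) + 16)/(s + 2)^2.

Direct substitution gives 0/0.
Apply L'Hôpital: lim (8 - 8/(-8*s - 15))/(2*s + 4), still 0/0.
After 2 applications of L'Hôpital's rule the quotient is (-64/(-8*s - 15)^2)/(2); substituting s = -2 gives -32.

-32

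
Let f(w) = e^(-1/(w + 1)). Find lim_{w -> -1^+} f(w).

As w → -1⁺, -1/(w + 1) → −∞, so e^(-1/(w + 1)) → 0.

0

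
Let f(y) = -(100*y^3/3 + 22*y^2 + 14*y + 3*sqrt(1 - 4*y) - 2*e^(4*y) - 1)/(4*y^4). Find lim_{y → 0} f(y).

77/6

Substitution gives 0/0; apply L'Hôpital's rule 4 times.
After differentiating numerator and denominator 4 times the quotient is (-512*e^(4*y) - 720/(1 - 4*y)^(7/2))/(-96); at y = 0 this is 77/6.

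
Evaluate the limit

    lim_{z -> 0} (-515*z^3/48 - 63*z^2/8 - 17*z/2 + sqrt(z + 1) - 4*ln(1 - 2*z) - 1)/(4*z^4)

2043/512

Substitution gives 0/0 (the numerator vanishes to order 4).
Expand each term to order z^4: the coefficient of z^4 in √(1 + z) is -5/128 and in -4·ln(1 - 2z) is 16.
Lower-order terms cancel with the polynomial part, so the numerator is (2043/128)·z^4 + o(z^4), and the limit is (2043/128)/(4) = 2043/512.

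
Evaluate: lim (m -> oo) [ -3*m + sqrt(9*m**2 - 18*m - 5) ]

This has the form ∞ − ∞. Multiply and divide by the conjugate √(9*m^2 - 18*m - 5) + 3m.
That gives (-18m - 5) / (√(9*m^2 - 18*m - 5) + 3m).
Divide numerator and denominator by m: the limit is -18/(2·3) = -3.

-3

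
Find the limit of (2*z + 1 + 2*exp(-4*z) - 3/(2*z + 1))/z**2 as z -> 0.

4

Substitution gives 0/0; apply L'Hôpital's rule 2 times.
After differentiating numerator and denominator 2 times the quotient is (32*e^(-4*z) - 24/(2*z + 1)^3)/(2); at z = 0 this is 4.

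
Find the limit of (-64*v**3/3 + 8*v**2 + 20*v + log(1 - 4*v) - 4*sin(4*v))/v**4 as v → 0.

Substitution gives 0/0; apply L'Hôpital's rule 4 times.
After differentiating numerator and denominator 4 times the quotient is (-1024*sin(4*v) - 1536/(4*v - 1)^4)/(24); at v = 0 this is -64.

-64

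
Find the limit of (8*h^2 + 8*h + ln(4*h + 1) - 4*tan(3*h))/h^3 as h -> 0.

Substitution gives 0/0 (the numerator vanishes to order 3).
Expand each term to order h^3: the coefficient of h^3 in -4·tan(3h) is -36 and in ln(1 + 4h) is 64/3.
Lower-order terms cancel with the polynomial part, so the numerator is (-44/3)·h^3 + o(h^3), and the limit is (-44/3)/(1) = -44/3.

-44/3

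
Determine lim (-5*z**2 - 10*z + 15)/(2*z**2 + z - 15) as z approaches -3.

-20/11

Direct substitution gives 0/0, so factor. Both numerator and denominator have (z + 3) as a factor.
After cancelling, the expression reduces to (5 - 5*z)/(2*z - 5).
Substituting z = -3 gives -20/11.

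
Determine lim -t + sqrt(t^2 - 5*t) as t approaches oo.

An ∞ − ∞ form. Rationalising with the conjugate, the difference becomes (-5t) / (√(t^2 - 5*t) + t).
For large t the denominator behaves like 2·t, so the quotient tends to -5/2 = -5/2.

-5/2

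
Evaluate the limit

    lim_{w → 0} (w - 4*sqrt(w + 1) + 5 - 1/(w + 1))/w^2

Substitution gives 0/0 (the numerator vanishes to order 2).
Expand each term to order w^2: the coefficient of w^2 in -4·√(1 + w) is 1/2 and in −1/(1 + w) is -1.
Lower-order terms cancel with the polynomial part, so the numerator is (-1/2)·w^2 + o(w^2), and the limit is (-1/2)/(1) = -1/2.

-1/2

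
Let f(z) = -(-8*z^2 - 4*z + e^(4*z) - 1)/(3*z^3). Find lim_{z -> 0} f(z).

-32/9

Direct substitution gives 0/0.
Apply L'Hôpital: lim (-16*z + 4*e^(4*z) - 4)/(-9*z^2), still 0/0.
Apply L'Hôpital: lim (16*e^(4*z) - 16)/(-18*z), still 0/0.
After 3 applications of L'Hôpital's rule the quotient is (64*e^(4*z))/(-18); substituting z = 0 gives -32/9.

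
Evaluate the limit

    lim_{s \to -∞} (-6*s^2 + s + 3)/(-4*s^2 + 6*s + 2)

3/2

Numerator and denominator both have degree 2.
Dividing every term by s^2, all lower-order terms vanish and the limit is the ratio of leading coefficients, -6/(-4) = 3/2.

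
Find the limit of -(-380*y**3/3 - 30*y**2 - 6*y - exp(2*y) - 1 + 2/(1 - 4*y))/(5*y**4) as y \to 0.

-1534/15

Substitution gives 0/0; apply L'Hôpital's rule 4 times.
After differentiating numerator and denominator 4 times the quotient is (-16*e^(2*y) - 12288/(4*y - 1)^5)/(-120); at y = 0 this is -1534/15.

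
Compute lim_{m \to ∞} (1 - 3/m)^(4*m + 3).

e^(-12)

Let L be the limit and take ln: ln L = lim (4m + 3)·ln(1 - 3/m) = lim (4m + 3)·(-3/m + O(1/m²)) = -12.
Hence L = e^(-12).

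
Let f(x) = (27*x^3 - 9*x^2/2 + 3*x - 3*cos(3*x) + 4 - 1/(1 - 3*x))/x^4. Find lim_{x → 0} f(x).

-729/8

Substitution gives 0/0 (the numerator vanishes to order 4).
Expand each term to order x^4: the coefficient of x^4 in -3·cos(3x) is -81/8 and in −1/(1 - 3x) is -81.
Lower-order terms cancel with the polynomial part, so the numerator is (-729/8)·x^4 + o(x^4), and the limit is (-729/8)/(1) = -729/8.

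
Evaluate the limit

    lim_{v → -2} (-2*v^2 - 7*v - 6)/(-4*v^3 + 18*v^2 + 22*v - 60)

Direct substitution gives 0/0, so factor. Both numerator and denominator have (v + 2) as a factor.
After cancelling, the expression reduces to (-2*v - 3)/(-4*v^2 + 26*v - 30).
Substituting v = -2 gives -1/98.

-1/98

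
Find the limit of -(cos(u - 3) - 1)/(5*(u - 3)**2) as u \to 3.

1/10

Direct substitution gives 0/0.
Apply L'Hôpital: lim (-sin(u - 3))/(30 - 10*u), still 0/0.
After 2 applications of L'Hôpital's rule the quotient is (-cos(u - 3))/(-10); substituting u = 3 gives 1/10.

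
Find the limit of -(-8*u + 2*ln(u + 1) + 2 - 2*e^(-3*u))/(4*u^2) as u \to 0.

5/2

Substitution gives 0/0 (the numerator vanishes to order 2).
Expand each term to order u^2: the coefficient of u^2 in 2·ln(1 + u) is -1 and in -2·e^(-3u) is -9.
Lower-order terms cancel with the polynomial part, so the numerator is (-10)·u^2 + o(u^2), and the limit is (-10)/(-4) = 5/2.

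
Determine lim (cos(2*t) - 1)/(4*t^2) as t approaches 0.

Direct substitution gives 0/0.
Apply L'Hôpital: lim (-2*sin(2*t))/(8*t), still 0/0.
After 2 applications of L'Hôpital's rule the quotient is (-4*cos(2*t))/(8); substituting t = 0 gives -1/2.

-1/2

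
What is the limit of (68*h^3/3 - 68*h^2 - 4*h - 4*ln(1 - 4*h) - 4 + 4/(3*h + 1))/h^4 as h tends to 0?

580

Substitution gives 0/0; apply L'Hôpital's rule 4 times.
After differentiating numerator and denominator 4 times the quotient is (6144/(4*h - 1)^4 + 7776/(3*h + 1)^5)/(24); at h = 0 this is 580.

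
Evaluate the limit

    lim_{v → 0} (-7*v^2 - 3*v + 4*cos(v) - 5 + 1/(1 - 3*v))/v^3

27

Substitution gives 0/0 (the numerator vanishes to order 3).
Expand each term to order v^3: the coefficient of v^3 in 1/(1 - 3v) is 27 and in 4·cos(v) is 0.
Lower-order terms cancel with the polynomial part, so the numerator is (27)·v^3 + o(v^3), and the limit is (27)/(1) = 27.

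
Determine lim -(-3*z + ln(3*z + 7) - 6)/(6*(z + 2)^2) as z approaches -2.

3/4

Direct substitution gives 0/0.
Apply L'Hôpital: lim (-3 + 3/(3*z + 7))/(-12*z - 24), still 0/0.
After 2 applications of L'Hôpital's rule the quotient is (-9/(3*z + 7)^2)/(-12); substituting z = -2 gives 3/4.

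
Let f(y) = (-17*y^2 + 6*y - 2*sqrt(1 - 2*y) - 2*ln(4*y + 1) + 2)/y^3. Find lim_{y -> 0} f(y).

-125/3

Substitution gives 0/0 (the numerator vanishes to order 3).
Expand each term to order y^3: the coefficient of y^3 in -2·ln(1 + 4y) is -128/3 and in -2·√(1 - 2y) is 1.
Lower-order terms cancel with the polynomial part, so the numerator is (-125/3)·y^3 + o(y^3), and the limit is (-125/3)/(1) = -125/3.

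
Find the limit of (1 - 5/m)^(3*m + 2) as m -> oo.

Write it as [(1 - 5/m)^m]^(3) · (1 - 5/m)^(2). The bracketed term tends to e^(-5) and the second factor to 1, so the limit is e^(-15).

e^(-15)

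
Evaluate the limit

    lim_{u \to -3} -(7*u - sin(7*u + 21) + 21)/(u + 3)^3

Direct substitution gives 0/0.
Apply L'Hôpital: lim (7 - 7*cos(7*u + 21))/(-3*(u + 3)^2), still 0/0.
Apply L'Hôpital: lim (49*sin(7*u + 21))/(-6*u - 18), still 0/0.
After 3 applications of L'Hôpital's rule the quotient is (343*cos(7*u + 21))/(-6); substituting u = -3 gives -343/6.

-343/6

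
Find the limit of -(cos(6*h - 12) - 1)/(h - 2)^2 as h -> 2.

18

Direct substitution gives 0/0.
Apply L'Hôpital: lim (-6*sin(6*h - 12))/(4 - 2*h), still 0/0.
After 2 applications of L'Hôpital's rule the quotient is (-36*cos(6*h - 12))/(-2); substituting h = 2 gives 18.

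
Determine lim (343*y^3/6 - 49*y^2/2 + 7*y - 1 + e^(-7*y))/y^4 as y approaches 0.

Direct substitution gives 0/0.
Apply L'Hôpital: lim (343*y^2/2 - 49*y + 7 - 7*e^(-7*y))/(4*y^3), still 0/0.
Apply L'Hôpital: lim (343*y - 49 + 49*e^(-7*y))/(12*y^2), still 0/0.
Apply L'Hôpital: lim (343 - 343*e^(-7*y))/(24*y), still 0/0.
After 4 applications of L'Hôpital's rule the quotient is (2401*e^(-7*y))/(24); substituting y = 0 gives 2401/24.

2401/24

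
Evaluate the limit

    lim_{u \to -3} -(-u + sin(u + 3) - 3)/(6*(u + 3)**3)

1/36

Direct substitution gives 0/0.
Apply L'Hôpital: lim (cos(u + 3) - 1)/(-18*(u + 3)^2), still 0/0.
Apply L'Hôpital: lim (-sin(u + 3))/(-36*u - 108), still 0/0.
After 3 applications of L'Hôpital's rule the quotient is (-cos(u + 3))/(-36); substituting u = -3 gives 1/36.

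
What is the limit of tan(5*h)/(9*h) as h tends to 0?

Substitution gives 0/0.
Since tan(u)/u → 1 as u → 0, tan(5h)/(5h) → 1 and the limit is 5/9.

5/9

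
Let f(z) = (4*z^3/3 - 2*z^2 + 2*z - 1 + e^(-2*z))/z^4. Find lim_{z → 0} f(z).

2/3

Direct substitution gives 0/0.
Apply L'Hôpital: lim (4*z^2 - 4*z + 2 - 2*e^(-2*z))/(4*z^3), still 0/0.
Apply L'Hôpital: lim (8*z - 4 + 4*e^(-2*z))/(12*z^2), still 0/0.
Apply L'Hôpital: lim (8 - 8*e^(-2*z))/(24*z), still 0/0.
After 4 applications of L'Hôpital's rule the quotient is (16*e^(-2*z))/(24); substituting z = 0 gives 2/3.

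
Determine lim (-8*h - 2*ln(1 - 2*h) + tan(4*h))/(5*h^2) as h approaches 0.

Substitution gives 0/0 (the numerator vanishes to order 2).
Expand each term to order h^2: the coefficient of h^2 in -2·ln(1 - 2h) is 4 and in tan(4h) is 0.
Lower-order terms cancel with the polynomial part, so the numerator is (4)·h^2 + o(h^2), and the limit is (4)/(5) = 4/5.

4/5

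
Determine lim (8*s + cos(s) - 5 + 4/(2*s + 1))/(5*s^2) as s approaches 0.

Substitution gives 0/0; apply L'Hôpital's rule 2 times.
After differentiating numerator and denominator 2 times the quotient is (-cos(s) + 32/(2*s + 1)^3)/(10); at s = 0 this is 31/10.

31/10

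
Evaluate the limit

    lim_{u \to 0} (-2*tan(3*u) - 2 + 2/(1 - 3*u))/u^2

Substitution gives 0/0; apply L'Hôpital's rule 2 times.
After differentiating numerator and denominator 2 times the quotient is (-36*tan(3*u)/cos(3*u)^2 - 36/(3*u - 1)^3)/(2); at u = 0 this is 18.

18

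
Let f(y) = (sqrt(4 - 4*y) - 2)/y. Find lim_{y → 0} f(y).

-1

A 0/0 form; rationalise with √(4 - 4y) + √4. This collapses the numerator to -4y, leaving -4/(√(4 - 4y) + √4) → -4/(2√4) = -1.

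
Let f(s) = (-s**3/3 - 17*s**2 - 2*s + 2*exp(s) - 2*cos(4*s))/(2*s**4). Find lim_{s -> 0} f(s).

-85/8

Substitution gives 0/0 (the numerator vanishes to order 4).
Expand each term to order s^4: the coefficient of s^4 in -2·cos(4s) is -64/3 and in 2·e^(s) is 1/12.
Lower-order terms cancel with the polynomial part, so the numerator is (-85/4)·s^4 + o(s^4), and the limit is (-85/4)/(2) = -85/8.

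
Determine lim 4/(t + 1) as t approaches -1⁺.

∞

As t → -1⁺, (t + 1) → 0⁺, so (t + 1)^1 → 0⁺ and 4/(t + 1)^1 → ∞.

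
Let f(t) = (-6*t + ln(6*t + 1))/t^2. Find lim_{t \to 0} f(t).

-18

Direct substitution gives 0/0.
Apply L'Hôpital: lim (-6 + 6/(6*t + 1))/(2*t), still 0/0.
After 2 applications of L'Hôpital's rule the quotient is (-36/(6*t + 1)^2)/(2); substituting t = 0 gives -18.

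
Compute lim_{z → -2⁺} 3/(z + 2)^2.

∞

As z → -2⁺, (z + 2) → 0⁺, so (z + 2)^2 → 0⁺ and 3/(z + 2)^2 → ∞.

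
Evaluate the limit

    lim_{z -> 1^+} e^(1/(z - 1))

∞

As z → 1⁺, 1/(z - 1) → +∞, so e^(1/(z - 1)) → ∞.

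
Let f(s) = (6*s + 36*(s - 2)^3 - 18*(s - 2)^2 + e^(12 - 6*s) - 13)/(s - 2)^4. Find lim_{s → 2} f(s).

54

Direct substitution gives 0/0.
Apply L'Hôpital: lim (-36*s + 108*(s - 2)^2 - 6*e^(12 - 6*s) + 78)/(4*(s - 2)^3), still 0/0.
Apply L'Hôpital: lim (216*s + 36*e^(12 - 6*s) - 468)/(12*(s - 2)^2), still 0/0.
Apply L'Hôpital: lim (216 - 216*e^(12 - 6*s))/(24*s - 48), still 0/0.
After 4 applications of L'Hôpital's rule the quotient is (1296*e^(12 - 6*s))/(24); substituting s = 2 gives 54.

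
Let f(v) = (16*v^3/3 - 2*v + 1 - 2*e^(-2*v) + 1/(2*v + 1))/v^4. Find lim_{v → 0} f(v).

44/3

Substitution gives 0/0 (the numerator vanishes to order 4).
Expand each term to order v^4: the coefficient of v^4 in 1/(1 + 2v) is 16 and in -2·e^(-2v) is -4/3.
Lower-order terms cancel with the polynomial part, so the numerator is (44/3)·v^4 + o(v^4), and the limit is (44/3)/(1) = 44/3.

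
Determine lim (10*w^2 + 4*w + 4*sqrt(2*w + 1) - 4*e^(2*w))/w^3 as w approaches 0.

-10/3

Substitution gives 0/0; apply L'Hôpital's rule 3 times.
After differentiating numerator and denominator 3 times the quotient is (-32*e^(2*w) + 12/(2*w + 1)^(5/2))/(6); at w = 0 this is -10/3.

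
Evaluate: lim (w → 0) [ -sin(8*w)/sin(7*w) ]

-8/7

Substitution gives 0/0.
Divide numerator and denominator by w: sin(8w)/w → 8 and sin(7w)/w → 7, so the limit is -1·8/7 = -8/7.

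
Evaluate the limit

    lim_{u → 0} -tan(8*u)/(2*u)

Substitution gives 0/0.
Since tan(θ)/θ → 1 as θ → 0, tan(8u)/(8u) → 1 and the limit is 8/(-2) = -4.

-4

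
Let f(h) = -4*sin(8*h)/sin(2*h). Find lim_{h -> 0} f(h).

Substitution gives 0/0.
Divide numerator and denominator by h: sin(8h)/h → 8 and sin(2h)/h → 2, so the limit is -4·8/2 = -16.

-16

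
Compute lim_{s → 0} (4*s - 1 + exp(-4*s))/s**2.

8

Direct substitution gives 0/0.
Apply L'Hôpital: lim (4 - 4*e^(-4*s))/(2*s), still 0/0.
After 2 applications of L'Hôpital's rule the quotient is (16*e^(-4*s))/(2); substituting s = 0 gives 8.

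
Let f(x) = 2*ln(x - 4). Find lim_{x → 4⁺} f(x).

As x → 4⁺, x - 4 → 0⁺ and ln(x - 4) → −∞.
Multiplying by 2 gives -∞.

-∞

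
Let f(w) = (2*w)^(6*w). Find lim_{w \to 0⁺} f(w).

Base → 0⁺ and exponent → 0⁺: a 0^0 form.
Take logs: 6w·ln(2w). This is 0·(−∞); rewriting as ln(2w)/(1/(6w)) and applying L'Hôpital gives 0.
Hence the limit is e^0 = 1.

1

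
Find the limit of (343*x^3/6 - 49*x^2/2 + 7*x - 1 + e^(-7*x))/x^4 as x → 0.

Direct substitution gives 0/0.
Apply L'Hôpital: lim (343*x^2/2 - 49*x + 7 - 7*e^(-7*x))/(4*x^3), still 0/0.
Apply L'Hôpital: lim (343*x - 49 + 49*e^(-7*x))/(12*x^2), still 0/0.
Apply L'Hôpital: lim (343 - 343*e^(-7*x))/(24*x), still 0/0.
After 4 applications of L'Hôpital's rule the quotient is (2401*e^(-7*x))/(24); substituting x = 0 gives 2401/24.

2401/24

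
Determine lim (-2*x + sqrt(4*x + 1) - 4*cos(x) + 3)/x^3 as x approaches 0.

4

Substitution gives 0/0 (the numerator vanishes to order 3).
Expand each term to order x^3: the coefficient of x^3 in √(1 + 4x) is 4 and in -4·cos(x) is 0.
Lower-order terms cancel with the polynomial part, so the numerator is (4)·x^3 + o(x^3), and the limit is (4)/(1) = 4.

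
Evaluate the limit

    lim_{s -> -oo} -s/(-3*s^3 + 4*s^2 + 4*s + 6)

0

The denominator has degree 3 and the numerator degree 1. Dividing numerator and denominator by s^3 sends every term to 0 except the leading denominator term, so the limit is 0.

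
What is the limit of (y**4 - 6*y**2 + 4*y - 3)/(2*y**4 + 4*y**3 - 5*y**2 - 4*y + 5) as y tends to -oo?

1/2

Numerator and denominator both have degree 4.
Dividing every term by y^4, all lower-order terms vanish and the limit is the ratio of leading coefficients, 1/(2) = 1/2.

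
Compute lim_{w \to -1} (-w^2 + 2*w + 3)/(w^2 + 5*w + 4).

At w = -1 both the top and bottom vanish — a removable singularity. Factoring out (w + 1) from each leaves (3 - w)/(w + 4), which at w = -1 equals 4/3.

4/3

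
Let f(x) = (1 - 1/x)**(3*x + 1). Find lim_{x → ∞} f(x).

Let L be the limit and take ln: ln L = lim (3x + 1)·ln(1 - 1/x) = lim (3x + 1)·(-1/x + O(1/x²)) = -3.
Hence L = e^(-3).

e^(-3)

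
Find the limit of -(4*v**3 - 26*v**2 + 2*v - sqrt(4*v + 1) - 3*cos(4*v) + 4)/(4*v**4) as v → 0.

11/2

Substitution gives 0/0; apply L'Hôpital's rule 4 times.
After differentiating numerator and denominator 4 times the quotient is (-768*cos(4*v) + 240/(4*v + 1)^(7/2))/(-96); at v = 0 this is 11/2.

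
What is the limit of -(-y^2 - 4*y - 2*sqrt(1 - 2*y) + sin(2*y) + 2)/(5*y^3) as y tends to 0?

Substitution gives 0/0; apply L'Hôpital's rule 3 times.
After differentiating numerator and denominator 3 times the quotient is (-8*cos(2*y) + 6/(1 - 2*y)^(5/2))/(-30); at y = 0 this is 1/15.

1/15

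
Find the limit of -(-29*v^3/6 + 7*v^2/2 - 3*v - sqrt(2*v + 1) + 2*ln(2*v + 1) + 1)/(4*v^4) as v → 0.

59/32

Substitution gives 0/0; apply L'Hôpital's rule 4 times.
After differentiating numerator and denominator 4 times the quotient is (-192/(2*v + 1)^4 + 15/(2*v + 1)^(7/2))/(-96); at v = 0 this is 59/32.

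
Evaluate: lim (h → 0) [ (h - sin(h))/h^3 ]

1/6

Direct substitution gives 0/0.
Apply L'Hôpital: lim (1 - cos(h))/(3*h^2), still 0/0.
Apply L'Hôpital: lim (sin(h))/(6*h), still 0/0.
After 3 applications of L'Hôpital's rule the quotient is (cos(h))/(6); substituting h = 0 gives 1/6.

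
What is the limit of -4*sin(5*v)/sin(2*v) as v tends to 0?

Substitution gives 0/0.
Divide numerator and denominator by v: sin(5v)/v → 5 and sin(2v)/v → 2, so the limit is -4·5/2 = -10.

-10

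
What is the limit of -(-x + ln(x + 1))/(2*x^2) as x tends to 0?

Direct substitution gives 0/0.
Apply L'Hôpital: lim (-1 + 1/(x + 1))/(-4*x), still 0/0.
After 2 applications of L'Hôpital's rule the quotient is (-1/(x + 1)^2)/(-4); substituting x = 0 gives 1/4.

1/4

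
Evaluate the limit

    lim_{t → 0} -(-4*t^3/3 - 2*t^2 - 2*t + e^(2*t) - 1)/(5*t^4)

-2/15

Direct substitution gives 0/0.
Apply L'Hôpital: lim (-4*t^2 - 4*t + 2*e^(2*t) - 2)/(-20*t^3), still 0/0.
Apply L'Hôpital: lim (-8*t + 4*e^(2*t) - 4)/(-60*t^2), still 0/0.
Apply L'Hôpital: lim (8*e^(2*t) - 8)/(-120*t), still 0/0.
After 4 applications of L'Hôpital's rule the quotient is (16*e^(2*t))/(-120); substituting t = 0 gives -2/15.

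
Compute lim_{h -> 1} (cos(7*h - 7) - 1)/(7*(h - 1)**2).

Direct substitution gives 0/0.
Apply L'Hôpital: lim (-7*sin(7*h - 7))/(14*h - 14), still 0/0.
After 2 applications of L'Hôpital's rule the quotient is (-49*cos(7*h - 7))/(14); substituting h = 1 gives -7/2.

-7/2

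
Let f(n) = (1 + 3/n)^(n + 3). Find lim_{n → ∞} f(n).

e^(3)

The base → 1 and the exponent → ∞: a 1^∞ form.
Take logarithms: (n + 3)·ln(1 + 3/n). Since ln(1+u) ~ u for small u, this behaves like (n)·(3/n) → 3.
So the limit is e^(3).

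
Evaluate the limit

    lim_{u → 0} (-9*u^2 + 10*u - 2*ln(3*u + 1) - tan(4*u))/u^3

Substitution gives 0/0 (the numerator vanishes to order 3).
Expand each term to order u^3: the coefficient of u^3 in -2·ln(1 + 3u) is -18 and in −tan(4u) is -64/3.
Lower-order terms cancel with the polynomial part, so the numerator is (-118/3)·u^3 + o(u^3), and the limit is (-118/3)/(1) = -118/3.

-118/3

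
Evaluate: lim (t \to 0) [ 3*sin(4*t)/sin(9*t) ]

Substitution gives 0/0.
Divide numerator and denominator by t: sin(4t)/t → 4 and sin(9t)/t → 9, so the limit is 3·4/9 = 4/3.

4/3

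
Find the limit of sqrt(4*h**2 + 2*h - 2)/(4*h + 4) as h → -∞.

For large |h|, √(4*h^2 + 2*h - 2) ≈ √4·|h| and the denominator ≈ 4h.
Since h → −∞, |h| = −h, giving −√4/(4) = -1/2.

-1/2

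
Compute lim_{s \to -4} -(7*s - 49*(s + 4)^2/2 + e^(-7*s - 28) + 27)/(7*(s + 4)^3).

Direct substitution gives 0/0.
Apply L'Hôpital: lim (-49*s - 7*e^(-7*s - 28) - 189)/(-21*(s + 4)^2), still 0/0.
Apply L'Hôpital: lim (49*e^(-7*s - 28) - 49)/(-42*s - 168), still 0/0.
After 3 applications of L'Hôpital's rule the quotient is (-343*e^(-7*s - 28))/(-42); substituting s = -4 gives 49/6.

49/6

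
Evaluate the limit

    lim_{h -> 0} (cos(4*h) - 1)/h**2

-8

Direct substitution gives 0/0.
Apply L'Hôpital: lim (-4*sin(4*h))/(2*h), still 0/0.
After 2 applications of L'Hôpital's rule the quotient is (-16*cos(4*h))/(2); substituting h = 0 gives -8.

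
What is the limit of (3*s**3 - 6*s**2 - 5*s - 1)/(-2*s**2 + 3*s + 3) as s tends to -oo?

∞

The numerator has higher degree (3 > 2); the quotient behaves like (3/(-2))·s^1 for large |s|.
As s → −∞ this diverges to ∞.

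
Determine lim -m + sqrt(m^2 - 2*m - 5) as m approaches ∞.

-1

This has the form ∞ − ∞. Multiply and divide by the conjugate √(m^2 - 2*m - 5) + m.
That gives (-2m - 5) / (√(m^2 - 2*m - 5) + m).
Divide numerator and denominator by m: the limit is -2/(2·1) = -1.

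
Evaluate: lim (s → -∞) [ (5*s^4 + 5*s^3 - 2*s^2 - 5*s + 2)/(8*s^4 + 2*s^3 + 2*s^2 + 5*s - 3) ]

5/8

Numerator and denominator both have degree 4.
Dividing every term by s^4, all lower-order terms vanish and the limit is the ratio of leading coefficients, 5/(8) = 5/8.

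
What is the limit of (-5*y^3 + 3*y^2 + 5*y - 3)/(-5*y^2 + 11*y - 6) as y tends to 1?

Direct substitution gives 0/0, so factor. Both numerator and denominator have (y - 1) as a factor.
After cancelling, the expression reduces to (-5*y^2 - 2*y + 3)/(6 - 5*y).
Substituting y = 1 gives -4.

-4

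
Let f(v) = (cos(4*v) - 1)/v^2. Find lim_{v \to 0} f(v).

Direct substitution gives 0/0.
Apply L'Hôpital: lim (-4*sin(4*v))/(2*v), still 0/0.
After 2 applications of L'Hôpital's rule the quotient is (-16*cos(4*v))/(2); substituting v = 0 gives -8.

-8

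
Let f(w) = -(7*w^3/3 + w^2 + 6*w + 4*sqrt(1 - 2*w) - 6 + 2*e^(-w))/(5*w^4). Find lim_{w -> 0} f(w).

Substitution gives 0/0 (the numerator vanishes to order 4).
Expand each term to order w^4: the coefficient of w^4 in 4·√(1 - 2w) is -5/2 and in 2·e^(-w) is 1/12.
Lower-order terms cancel with the polynomial part, so the numerator is (-29/12)·w^4 + o(w^4), and the limit is (-29/12)/(-5) = 29/60.

29/60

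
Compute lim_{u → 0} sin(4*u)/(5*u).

Substitution gives 0/0.
Write it as (4/5)·sin(4u)/(4u); since sin(θ)/θ → 1, the limit is 4/5.

4/5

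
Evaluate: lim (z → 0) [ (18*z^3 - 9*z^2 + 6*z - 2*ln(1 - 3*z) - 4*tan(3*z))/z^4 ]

Substitution gives 0/0 (the numerator vanishes to order 4).
Expand each term to order z^4: the coefficient of z^4 in -2·ln(1 - 3z) is 81/2 and in -4·tan(3z) is 0.
Lower-order terms cancel with the polynomial part, so the numerator is (81/2)·z^4 + o(z^4), and the limit is (81/2)/(1) = 81/2.

81/2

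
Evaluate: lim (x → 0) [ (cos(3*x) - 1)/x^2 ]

-9/2

Direct substitution gives 0/0.
Apply L'Hôpital: lim (-3*sin(3*x))/(2*x), still 0/0.
After 2 applications of L'Hôpital's rule the quotient is (-9*cos(3*x))/(2); substituting x = 0 gives -9/2.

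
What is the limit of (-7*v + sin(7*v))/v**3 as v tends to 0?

-343/6

Direct substitution gives 0/0.
Apply L'Hôpital: lim (7*cos(7*v) - 7)/(3*v^2), still 0/0.
Apply L'Hôpital: lim (-49*sin(7*v))/(6*v), still 0/0.
After 3 applications of L'Hôpital's rule the quotient is (-343*cos(7*v))/(6); substituting v = 0 gives -343/6.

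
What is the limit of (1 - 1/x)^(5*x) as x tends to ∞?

e^(-5)

Write it as [(1 - 1/x)^x]^(5) · (1 - 1/x)^(0). The bracketed term tends to e^(-1) and the second factor to 1, so the limit is e^(-5).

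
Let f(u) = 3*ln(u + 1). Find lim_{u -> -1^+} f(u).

As u → -1⁺, u + 1 → 0⁺ and ln(u + 1) → −∞.
Multiplying by 3 gives -∞.

-∞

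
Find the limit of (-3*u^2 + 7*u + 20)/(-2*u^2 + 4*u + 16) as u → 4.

Since u = 4 makes numerator and denominator zero, (u - 4) divides both.
Cancelling it gives (-3*u - 5)/(-2*u - 4); now plug in u = 4 to get 17/12.

17/12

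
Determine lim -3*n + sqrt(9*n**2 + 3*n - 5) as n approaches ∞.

1/2

An ∞ − ∞ form. Rationalising with the conjugate, the difference becomes (3n - 5) / (√(9*n^2 + 3*n - 5) + 3n).
For large n the denominator behaves like 2·3n, so the quotient tends to 3/6 = 1/2.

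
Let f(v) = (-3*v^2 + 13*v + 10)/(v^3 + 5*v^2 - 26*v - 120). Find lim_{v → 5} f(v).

-17/99

Since v = 5 makes numerator and denominator zero, (v - 5) divides both.
Cancelling it gives (-3*v - 2)/(v^2 + 10*v + 24); now plug in v = 5 to get -17/99.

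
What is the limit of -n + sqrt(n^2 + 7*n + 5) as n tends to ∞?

This has the form ∞ − ∞. Multiply and divide by the conjugate √(n^2 + 7*n + 5) + n.
That gives (7n + 5) / (√(n^2 + 7*n + 5) + n).
Divide numerator and denominator by n: the limit is 7/(2·1) = 7/2.

7/2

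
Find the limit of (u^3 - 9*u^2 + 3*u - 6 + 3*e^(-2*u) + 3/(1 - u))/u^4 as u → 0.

5

Substitution gives 0/0 (the numerator vanishes to order 4).
Expand each term to order u^4: the coefficient of u^4 in 3·e^(-2u) is 2 and in 3·1/(1 - u) is 3.
Lower-order terms cancel with the polynomial part, so the numerator is (5)·u^4 + o(u^4), and the limit is (5)/(1) = 5.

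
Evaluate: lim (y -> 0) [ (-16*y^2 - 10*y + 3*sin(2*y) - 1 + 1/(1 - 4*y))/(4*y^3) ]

Substitution gives 0/0 (the numerator vanishes to order 3).
Expand each term to order y^3: the coefficient of y^3 in 3·sin(2y) is -4 and in 1/(1 - 4y) is 64.
Lower-order terms cancel with the polynomial part, so the numerator is (60)·y^3 + o(y^3), and the limit is (60)/(4) = 15.

15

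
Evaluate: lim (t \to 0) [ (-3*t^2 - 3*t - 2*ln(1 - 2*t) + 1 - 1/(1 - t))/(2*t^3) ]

Substitution gives 0/0 (the numerator vanishes to order 3).
Expand each term to order t^3: the coefficient of t^3 in −1/(1 - t) is -1 and in -2·ln(1 - 2t) is 16/3.
Lower-order terms cancel with the polynomial part, so the numerator is (13/3)·t^3 + o(t^3), and the limit is (13/3)/(2) = 13/6.

13/6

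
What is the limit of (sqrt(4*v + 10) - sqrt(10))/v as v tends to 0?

Substitution gives 0/0. Multiply numerator and denominator by the conjugate √(10 + 4v) + √10.
The numerator becomes (10 + 4v) − 10 = 4v, so the expression simplifies to 4/(√(10 + 4v) + √10).
Letting v → 0 gives 4/(2√10) = √(10)/5.

√(10)/5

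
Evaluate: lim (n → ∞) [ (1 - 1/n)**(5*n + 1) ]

e^(-5)

The base → 1 and the exponent → ∞: a 1^∞ form.
Take logarithms: (5n + 1)·ln(1 - 1/n). Since ln(1+u) ~ u for small u, this behaves like (5n)·(-1/n) → -5.
So the limit is e^(-5).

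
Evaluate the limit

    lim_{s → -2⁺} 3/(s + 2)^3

∞

As s → -2⁺, (s + 2) → 0⁺, so (s + 2)^3 → 0⁺ and 3/(s + 2)^3 → ∞.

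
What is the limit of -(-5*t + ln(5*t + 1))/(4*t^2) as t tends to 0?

25/8

Direct substitution gives 0/0.
Apply L'Hôpital: lim (-5 + 5/(5*t + 1))/(-8*t), still 0/0.
After 2 applications of L'Hôpital's rule the quotient is (-25/(5*t + 1)^2)/(-8); substituting t = 0 gives 25/8.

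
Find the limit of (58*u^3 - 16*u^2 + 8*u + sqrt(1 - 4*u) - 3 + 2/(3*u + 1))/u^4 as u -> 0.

152

Substitution gives 0/0; apply L'Hôpital's rule 4 times.
After differentiating numerator and denominator 4 times the quotient is (3888/(3*u + 1)^5 - 240/(1 - 4*u)^(7/2))/(24); at u = 0 this is 152.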